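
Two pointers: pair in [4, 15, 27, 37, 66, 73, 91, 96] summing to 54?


lo=0(4)+hi=7(96)=100
lo=0(4)+hi=6(91)=95
lo=0(4)+hi=5(73)=77
lo=0(4)+hi=4(66)=70
lo=0(4)+hi=3(37)=41
lo=1(15)+hi=3(37)=52
lo=2(27)+hi=3(37)=64

No pair found


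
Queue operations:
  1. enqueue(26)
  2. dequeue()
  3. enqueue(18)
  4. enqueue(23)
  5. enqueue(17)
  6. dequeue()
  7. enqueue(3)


enqueue(26) -> [26]
dequeue()->26, []
enqueue(18) -> [18]
enqueue(23) -> [18, 23]
enqueue(17) -> [18, 23, 17]
dequeue()->18, [23, 17]
enqueue(3) -> [23, 17, 3]

Final queue: [23, 17, 3]


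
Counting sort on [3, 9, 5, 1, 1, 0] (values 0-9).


Input: [3, 9, 5, 1, 1, 0]
Counts: [1, 2, 0, 1, 0, 1, 0, 0, 0, 1]

Sorted: [0, 1, 1, 3, 5, 9]


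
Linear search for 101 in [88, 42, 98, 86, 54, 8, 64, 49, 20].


i=0: 88!=101
i=1: 42!=101
i=2: 98!=101
i=3: 86!=101
i=4: 54!=101
i=5: 8!=101
i=6: 64!=101
i=7: 49!=101
i=8: 20!=101

Not found, 9 comps


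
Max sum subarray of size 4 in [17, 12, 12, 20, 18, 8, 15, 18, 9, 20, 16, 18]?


[0:4]: 61
[1:5]: 62
[2:6]: 58
[3:7]: 61
[4:8]: 59
[5:9]: 50
[6:10]: 62
[7:11]: 63
[8:12]: 63

Max: 63 at [7:11]


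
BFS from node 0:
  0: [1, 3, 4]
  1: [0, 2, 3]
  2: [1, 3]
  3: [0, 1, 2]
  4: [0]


Visit 0, enqueue [1, 3, 4]
Visit 1, enqueue [2]
Visit 3, enqueue []
Visit 4, enqueue []
Visit 2, enqueue []

BFS order: [0, 1, 3, 4, 2]


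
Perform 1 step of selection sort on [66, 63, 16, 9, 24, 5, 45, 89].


Initial: [66, 63, 16, 9, 24, 5, 45, 89]
Step 1: min=5 at 5
  Swap: [5, 63, 16, 9, 24, 66, 45, 89]

After 1 step: [5, 63, 16, 9, 24, 66, 45, 89]


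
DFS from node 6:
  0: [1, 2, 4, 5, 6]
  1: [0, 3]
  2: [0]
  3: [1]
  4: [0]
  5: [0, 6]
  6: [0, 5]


Visit 6, push [5, 0]
Visit 0, push [5, 4, 2, 1]
Visit 1, push [3]
Visit 3, push []
Visit 2, push []
Visit 4, push []
Visit 5, push []

DFS order: [6, 0, 1, 3, 2, 4, 5]


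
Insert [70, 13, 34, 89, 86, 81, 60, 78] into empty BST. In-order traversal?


Insert 70: root
Insert 13: L from 70
Insert 34: L from 70 -> R from 13
Insert 89: R from 70
Insert 86: R from 70 -> L from 89
Insert 81: R from 70 -> L from 89 -> L from 86
Insert 60: L from 70 -> R from 13 -> R from 34
Insert 78: R from 70 -> L from 89 -> L from 86 -> L from 81

In-order: [13, 34, 60, 70, 78, 81, 86, 89]


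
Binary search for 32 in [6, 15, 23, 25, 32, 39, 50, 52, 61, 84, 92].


Step 1: lo=0, hi=10, mid=5, val=39
Step 2: lo=0, hi=4, mid=2, val=23
Step 3: lo=3, hi=4, mid=3, val=25
Step 4: lo=4, hi=4, mid=4, val=32

Found at index 4


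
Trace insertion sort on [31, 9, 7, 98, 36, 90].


Initial: [31, 9, 7, 98, 36, 90]
Insert 9: [9, 31, 7, 98, 36, 90]
Insert 7: [7, 9, 31, 98, 36, 90]
Insert 98: [7, 9, 31, 98, 36, 90]
Insert 36: [7, 9, 31, 36, 98, 90]
Insert 90: [7, 9, 31, 36, 90, 98]

Sorted: [7, 9, 31, 36, 90, 98]


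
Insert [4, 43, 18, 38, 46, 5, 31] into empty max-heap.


Insert 4: [4]
Insert 43: [43, 4]
Insert 18: [43, 4, 18]
Insert 38: [43, 38, 18, 4]
Insert 46: [46, 43, 18, 4, 38]
Insert 5: [46, 43, 18, 4, 38, 5]
Insert 31: [46, 43, 31, 4, 38, 5, 18]

Final heap: [46, 43, 31, 4, 38, 5, 18]


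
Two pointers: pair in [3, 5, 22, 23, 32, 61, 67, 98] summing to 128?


lo=0(3)+hi=7(98)=101
lo=1(5)+hi=7(98)=103
lo=2(22)+hi=7(98)=120
lo=3(23)+hi=7(98)=121
lo=4(32)+hi=7(98)=130
lo=4(32)+hi=6(67)=99
lo=5(61)+hi=6(67)=128

Yes: 61+67=128


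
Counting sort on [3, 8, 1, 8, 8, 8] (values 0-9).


Input: [3, 8, 1, 8, 8, 8]
Counts: [0, 1, 0, 1, 0, 0, 0, 0, 4, 0]

Sorted: [1, 3, 8, 8, 8, 8]


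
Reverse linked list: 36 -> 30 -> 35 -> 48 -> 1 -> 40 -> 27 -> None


Step 1: curr=36, set curr.next=prev(None) | reversed so far: 36
Step 2: curr=30, set curr.next=prev(36) | reversed so far: 30 -> 36
Step 3: curr=35, set curr.next=prev(30) | reversed so far: 35 -> 30 -> 36
Step 4: curr=48, set curr.next=prev(35) | reversed so far: 48 -> 35 -> 30 -> 36
Step 5: curr=1, set curr.next=prev(48) | reversed so far: 1 -> 48 -> 35 -> 30 -> 36
Step 6: curr=40, set curr.next=prev(1) | reversed so far: 40 -> 1 -> 48 -> 35 -> 30 -> 36
Step 7: curr=27, set curr.next=prev(40) | reversed so far: 27 -> 40 -> 1 -> 48 -> 35 -> 30 -> 36

27 -> 40 -> 1 -> 48 -> 35 -> 30 -> 36 -> None


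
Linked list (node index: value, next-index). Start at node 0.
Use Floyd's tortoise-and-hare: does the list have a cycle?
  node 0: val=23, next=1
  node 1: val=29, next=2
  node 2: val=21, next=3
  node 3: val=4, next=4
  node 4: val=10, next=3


Floyd's tortoise (slow, +1) and hare (fast, +2):
  init: slow=0, fast=0
  step 1: slow=1, fast=2
  step 2: slow=2, fast=4
  step 3: slow=3, fast=4
  step 4: slow=4, fast=4
  slow == fast at node 4: cycle detected

Cycle: yes


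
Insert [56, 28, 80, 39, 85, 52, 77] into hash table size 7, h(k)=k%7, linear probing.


Insert 56: h=0 -> slot 0
Insert 28: h=0, 1 probes -> slot 1
Insert 80: h=3 -> slot 3
Insert 39: h=4 -> slot 4
Insert 85: h=1, 1 probes -> slot 2
Insert 52: h=3, 2 probes -> slot 5
Insert 77: h=0, 6 probes -> slot 6

Table: [56, 28, 85, 80, 39, 52, 77]


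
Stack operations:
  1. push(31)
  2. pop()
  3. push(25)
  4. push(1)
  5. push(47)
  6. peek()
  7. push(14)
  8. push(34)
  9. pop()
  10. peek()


push(31) -> [31]
pop()->31, []
push(25) -> [25]
push(1) -> [25, 1]
push(47) -> [25, 1, 47]
peek()->47
push(14) -> [25, 1, 47, 14]
push(34) -> [25, 1, 47, 14, 34]
pop()->34, [25, 1, 47, 14]
peek()->14

Final stack: [25, 1, 47, 14]


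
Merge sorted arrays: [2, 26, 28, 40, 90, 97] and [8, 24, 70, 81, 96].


Take 2 from A
Take 8 from B
Take 24 from B
Take 26 from A
Take 28 from A
Take 40 from A
Take 70 from B
Take 81 from B
Take 90 from A
Take 96 from B

Merged: [2, 8, 24, 26, 28, 40, 70, 81, 90, 96, 97]


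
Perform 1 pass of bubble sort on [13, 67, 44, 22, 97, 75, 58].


Initial: [13, 67, 44, 22, 97, 75, 58]
Pass 1: [13, 44, 22, 67, 75, 58, 97] (4 swaps)

After 1 pass: [13, 44, 22, 67, 75, 58, 97]


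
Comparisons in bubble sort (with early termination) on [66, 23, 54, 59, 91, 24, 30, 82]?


Algorithm: bubble sort (with early termination)
Input: [66, 23, 54, 59, 91, 24, 30, 82]
Sorted: [23, 24, 30, 54, 59, 66, 82, 91]

25


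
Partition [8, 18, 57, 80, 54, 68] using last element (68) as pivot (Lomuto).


Pivot: 68
  8 <= 68: advance i (no swap)
  18 <= 68: advance i (no swap)
  57 <= 68: advance i (no swap)
  54 <= 68: swap -> [8, 18, 57, 54, 80, 68]
Place pivot at 4: [8, 18, 57, 54, 68, 80]

Partitioned: [8, 18, 57, 54, 68, 80]


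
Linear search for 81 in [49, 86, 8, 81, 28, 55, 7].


i=0: 49!=81
i=1: 86!=81
i=2: 8!=81
i=3: 81==81 found!

Found at 3, 4 comps


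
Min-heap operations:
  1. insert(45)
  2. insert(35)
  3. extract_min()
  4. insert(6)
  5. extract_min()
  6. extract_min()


insert(45) -> [45]
insert(35) -> [35, 45]
extract_min()->35, [45]
insert(6) -> [6, 45]
extract_min()->6, [45]
extract_min()->45, []

Final heap: []


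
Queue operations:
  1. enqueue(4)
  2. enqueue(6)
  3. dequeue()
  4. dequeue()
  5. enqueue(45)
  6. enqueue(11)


enqueue(4) -> [4]
enqueue(6) -> [4, 6]
dequeue()->4, [6]
dequeue()->6, []
enqueue(45) -> [45]
enqueue(11) -> [45, 11]

Final queue: [45, 11]


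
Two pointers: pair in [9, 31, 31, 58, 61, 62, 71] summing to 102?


lo=0(9)+hi=6(71)=80
lo=1(31)+hi=6(71)=102

Yes: 31+71=102


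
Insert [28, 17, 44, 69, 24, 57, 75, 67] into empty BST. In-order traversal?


Insert 28: root
Insert 17: L from 28
Insert 44: R from 28
Insert 69: R from 28 -> R from 44
Insert 24: L from 28 -> R from 17
Insert 57: R from 28 -> R from 44 -> L from 69
Insert 75: R from 28 -> R from 44 -> R from 69
Insert 67: R from 28 -> R from 44 -> L from 69 -> R from 57

In-order: [17, 24, 28, 44, 57, 67, 69, 75]


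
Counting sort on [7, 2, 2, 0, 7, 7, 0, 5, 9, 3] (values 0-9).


Input: [7, 2, 2, 0, 7, 7, 0, 5, 9, 3]
Counts: [2, 0, 2, 1, 0, 1, 0, 3, 0, 1]

Sorted: [0, 0, 2, 2, 3, 5, 7, 7, 7, 9]


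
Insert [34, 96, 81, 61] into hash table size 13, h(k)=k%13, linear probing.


Insert 34: h=8 -> slot 8
Insert 96: h=5 -> slot 5
Insert 81: h=3 -> slot 3
Insert 61: h=9 -> slot 9

Table: [None, None, None, 81, None, 96, None, None, 34, 61, None, None, None]


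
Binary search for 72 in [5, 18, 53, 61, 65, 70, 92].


Step 1: lo=0, hi=6, mid=3, val=61
Step 2: lo=4, hi=6, mid=5, val=70
Step 3: lo=6, hi=6, mid=6, val=92

Not found


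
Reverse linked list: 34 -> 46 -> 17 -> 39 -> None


Step 1: curr=34, set curr.next=prev(None) | reversed so far: 34
Step 2: curr=46, set curr.next=prev(34) | reversed so far: 46 -> 34
Step 3: curr=17, set curr.next=prev(46) | reversed so far: 17 -> 46 -> 34
Step 4: curr=39, set curr.next=prev(17) | reversed so far: 39 -> 17 -> 46 -> 34

39 -> 17 -> 46 -> 34 -> None


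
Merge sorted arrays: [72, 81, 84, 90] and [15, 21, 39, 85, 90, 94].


Take 15 from B
Take 21 from B
Take 39 from B
Take 72 from A
Take 81 from A
Take 84 from A
Take 85 from B
Take 90 from A

Merged: [15, 21, 39, 72, 81, 84, 85, 90, 90, 94]


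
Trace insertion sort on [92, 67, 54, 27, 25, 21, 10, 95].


Initial: [92, 67, 54, 27, 25, 21, 10, 95]
Insert 67: [67, 92, 54, 27, 25, 21, 10, 95]
Insert 54: [54, 67, 92, 27, 25, 21, 10, 95]
Insert 27: [27, 54, 67, 92, 25, 21, 10, 95]
Insert 25: [25, 27, 54, 67, 92, 21, 10, 95]
Insert 21: [21, 25, 27, 54, 67, 92, 10, 95]
Insert 10: [10, 21, 25, 27, 54, 67, 92, 95]
Insert 95: [10, 21, 25, 27, 54, 67, 92, 95]

Sorted: [10, 21, 25, 27, 54, 67, 92, 95]


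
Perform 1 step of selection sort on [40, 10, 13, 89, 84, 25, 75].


Initial: [40, 10, 13, 89, 84, 25, 75]
Step 1: min=10 at 1
  Swap: [10, 40, 13, 89, 84, 25, 75]

After 1 step: [10, 40, 13, 89, 84, 25, 75]


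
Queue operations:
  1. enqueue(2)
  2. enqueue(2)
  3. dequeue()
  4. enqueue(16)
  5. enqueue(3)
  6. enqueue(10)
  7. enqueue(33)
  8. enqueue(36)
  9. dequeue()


enqueue(2) -> [2]
enqueue(2) -> [2, 2]
dequeue()->2, [2]
enqueue(16) -> [2, 16]
enqueue(3) -> [2, 16, 3]
enqueue(10) -> [2, 16, 3, 10]
enqueue(33) -> [2, 16, 3, 10, 33]
enqueue(36) -> [2, 16, 3, 10, 33, 36]
dequeue()->2, [16, 3, 10, 33, 36]

Final queue: [16, 3, 10, 33, 36]


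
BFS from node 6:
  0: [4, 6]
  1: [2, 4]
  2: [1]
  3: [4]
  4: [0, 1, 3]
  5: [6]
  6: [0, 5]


Visit 6, enqueue [0, 5]
Visit 0, enqueue [4]
Visit 5, enqueue []
Visit 4, enqueue [1, 3]
Visit 1, enqueue [2]
Visit 3, enqueue []
Visit 2, enqueue []

BFS order: [6, 0, 5, 4, 1, 3, 2]


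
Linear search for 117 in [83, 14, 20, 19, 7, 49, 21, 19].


i=0: 83!=117
i=1: 14!=117
i=2: 20!=117
i=3: 19!=117
i=4: 7!=117
i=5: 49!=117
i=6: 21!=117
i=7: 19!=117

Not found, 8 comps


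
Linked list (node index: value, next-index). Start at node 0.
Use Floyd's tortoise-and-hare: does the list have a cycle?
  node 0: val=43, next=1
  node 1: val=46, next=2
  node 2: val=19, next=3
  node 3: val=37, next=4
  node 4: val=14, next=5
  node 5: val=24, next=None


Floyd's tortoise (slow, +1) and hare (fast, +2):
  init: slow=0, fast=0
  step 1: slow=1, fast=2
  step 2: slow=2, fast=4
  step 3: fast 4->5->None, no cycle

Cycle: no


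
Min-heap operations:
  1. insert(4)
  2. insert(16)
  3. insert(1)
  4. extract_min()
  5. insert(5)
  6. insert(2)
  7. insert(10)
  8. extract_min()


insert(4) -> [4]
insert(16) -> [4, 16]
insert(1) -> [1, 16, 4]
extract_min()->1, [4, 16]
insert(5) -> [4, 16, 5]
insert(2) -> [2, 4, 5, 16]
insert(10) -> [2, 4, 5, 16, 10]
extract_min()->2, [4, 10, 5, 16]

Final heap: [4, 10, 5, 16]


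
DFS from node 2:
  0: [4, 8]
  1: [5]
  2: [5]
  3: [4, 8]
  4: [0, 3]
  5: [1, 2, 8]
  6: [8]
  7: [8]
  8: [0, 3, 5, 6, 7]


Visit 2, push [5]
Visit 5, push [8, 1]
Visit 1, push []
Visit 8, push [7, 6, 3, 0]
Visit 0, push [4]
Visit 4, push [3]
Visit 3, push []
Visit 6, push []
Visit 7, push []

DFS order: [2, 5, 1, 8, 0, 4, 3, 6, 7]


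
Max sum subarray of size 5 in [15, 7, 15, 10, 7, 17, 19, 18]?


[0:5]: 54
[1:6]: 56
[2:7]: 68
[3:8]: 71

Max: 71 at [3:8]


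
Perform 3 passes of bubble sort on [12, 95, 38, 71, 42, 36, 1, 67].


Initial: [12, 95, 38, 71, 42, 36, 1, 67]
Pass 1: [12, 38, 71, 42, 36, 1, 67, 95] (6 swaps)
Pass 2: [12, 38, 42, 36, 1, 67, 71, 95] (4 swaps)
Pass 3: [12, 38, 36, 1, 42, 67, 71, 95] (2 swaps)

After 3 passes: [12, 38, 36, 1, 42, 67, 71, 95]


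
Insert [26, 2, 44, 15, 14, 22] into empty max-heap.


Insert 26: [26]
Insert 2: [26, 2]
Insert 44: [44, 2, 26]
Insert 15: [44, 15, 26, 2]
Insert 14: [44, 15, 26, 2, 14]
Insert 22: [44, 15, 26, 2, 14, 22]

Final heap: [44, 15, 26, 2, 14, 22]


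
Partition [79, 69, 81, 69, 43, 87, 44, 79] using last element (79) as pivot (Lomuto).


Pivot: 79
  79 <= 79: advance i (no swap)
  69 <= 79: advance i (no swap)
  69 <= 79: swap -> [79, 69, 69, 81, 43, 87, 44, 79]
  43 <= 79: swap -> [79, 69, 69, 43, 81, 87, 44, 79]
  44 <= 79: swap -> [79, 69, 69, 43, 44, 87, 81, 79]
Place pivot at 5: [79, 69, 69, 43, 44, 79, 81, 87]

Partitioned: [79, 69, 69, 43, 44, 79, 81, 87]


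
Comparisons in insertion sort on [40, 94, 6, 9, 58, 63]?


Algorithm: insertion sort
Input: [40, 94, 6, 9, 58, 63]
Sorted: [6, 9, 40, 58, 63, 94]

10


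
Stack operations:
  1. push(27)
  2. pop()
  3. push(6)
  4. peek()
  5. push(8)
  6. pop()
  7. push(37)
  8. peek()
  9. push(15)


push(27) -> [27]
pop()->27, []
push(6) -> [6]
peek()->6
push(8) -> [6, 8]
pop()->8, [6]
push(37) -> [6, 37]
peek()->37
push(15) -> [6, 37, 15]

Final stack: [6, 37, 15]


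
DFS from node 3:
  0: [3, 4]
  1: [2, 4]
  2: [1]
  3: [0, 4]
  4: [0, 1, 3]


Visit 3, push [4, 0]
Visit 0, push [4]
Visit 4, push [1]
Visit 1, push [2]
Visit 2, push []

DFS order: [3, 0, 4, 1, 2]


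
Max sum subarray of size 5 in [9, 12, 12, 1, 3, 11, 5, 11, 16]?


[0:5]: 37
[1:6]: 39
[2:7]: 32
[3:8]: 31
[4:9]: 46

Max: 46 at [4:9]


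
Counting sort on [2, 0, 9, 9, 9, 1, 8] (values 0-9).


Input: [2, 0, 9, 9, 9, 1, 8]
Counts: [1, 1, 1, 0, 0, 0, 0, 0, 1, 3]

Sorted: [0, 1, 2, 8, 9, 9, 9]


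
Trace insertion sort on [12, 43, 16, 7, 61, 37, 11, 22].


Initial: [12, 43, 16, 7, 61, 37, 11, 22]
Insert 43: [12, 43, 16, 7, 61, 37, 11, 22]
Insert 16: [12, 16, 43, 7, 61, 37, 11, 22]
Insert 7: [7, 12, 16, 43, 61, 37, 11, 22]
Insert 61: [7, 12, 16, 43, 61, 37, 11, 22]
Insert 37: [7, 12, 16, 37, 43, 61, 11, 22]
Insert 11: [7, 11, 12, 16, 37, 43, 61, 22]
Insert 22: [7, 11, 12, 16, 22, 37, 43, 61]

Sorted: [7, 11, 12, 16, 22, 37, 43, 61]


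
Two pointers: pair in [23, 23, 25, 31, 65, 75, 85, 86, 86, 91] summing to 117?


lo=0(23)+hi=9(91)=114
lo=1(23)+hi=9(91)=114
lo=2(25)+hi=9(91)=116
lo=3(31)+hi=9(91)=122
lo=3(31)+hi=8(86)=117

Yes: 31+86=117


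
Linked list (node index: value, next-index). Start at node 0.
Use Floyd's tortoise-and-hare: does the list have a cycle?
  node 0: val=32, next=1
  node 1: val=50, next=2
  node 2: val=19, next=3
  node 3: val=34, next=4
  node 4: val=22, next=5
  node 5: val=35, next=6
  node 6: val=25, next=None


Floyd's tortoise (slow, +1) and hare (fast, +2):
  init: slow=0, fast=0
  step 1: slow=1, fast=2
  step 2: slow=2, fast=4
  step 3: slow=3, fast=6
  step 4: fast -> None, no cycle

Cycle: no


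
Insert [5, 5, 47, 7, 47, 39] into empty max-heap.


Insert 5: [5]
Insert 5: [5, 5]
Insert 47: [47, 5, 5]
Insert 7: [47, 7, 5, 5]
Insert 47: [47, 47, 5, 5, 7]
Insert 39: [47, 47, 39, 5, 7, 5]

Final heap: [47, 47, 39, 5, 7, 5]


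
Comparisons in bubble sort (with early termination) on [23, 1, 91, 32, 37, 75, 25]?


Algorithm: bubble sort (with early termination)
Input: [23, 1, 91, 32, 37, 75, 25]
Sorted: [1, 23, 25, 32, 37, 75, 91]

20


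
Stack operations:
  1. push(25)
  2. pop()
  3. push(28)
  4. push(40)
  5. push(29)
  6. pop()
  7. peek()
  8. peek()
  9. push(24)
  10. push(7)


push(25) -> [25]
pop()->25, []
push(28) -> [28]
push(40) -> [28, 40]
push(29) -> [28, 40, 29]
pop()->29, [28, 40]
peek()->40
peek()->40
push(24) -> [28, 40, 24]
push(7) -> [28, 40, 24, 7]

Final stack: [28, 40, 24, 7]


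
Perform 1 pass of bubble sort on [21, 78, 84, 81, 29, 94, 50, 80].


Initial: [21, 78, 84, 81, 29, 94, 50, 80]
Pass 1: [21, 78, 81, 29, 84, 50, 80, 94] (4 swaps)

After 1 pass: [21, 78, 81, 29, 84, 50, 80, 94]


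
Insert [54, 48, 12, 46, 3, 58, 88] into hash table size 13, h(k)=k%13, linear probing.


Insert 54: h=2 -> slot 2
Insert 48: h=9 -> slot 9
Insert 12: h=12 -> slot 12
Insert 46: h=7 -> slot 7
Insert 3: h=3 -> slot 3
Insert 58: h=6 -> slot 6
Insert 88: h=10 -> slot 10

Table: [None, None, 54, 3, None, None, 58, 46, None, 48, 88, None, 12]


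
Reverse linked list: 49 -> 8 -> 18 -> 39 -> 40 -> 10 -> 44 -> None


Step 1: curr=49, set curr.next=prev(None) | reversed so far: 49
Step 2: curr=8, set curr.next=prev(49) | reversed so far: 8 -> 49
Step 3: curr=18, set curr.next=prev(8) | reversed so far: 18 -> 8 -> 49
Step 4: curr=39, set curr.next=prev(18) | reversed so far: 39 -> 18 -> 8 -> 49
Step 5: curr=40, set curr.next=prev(39) | reversed so far: 40 -> 39 -> 18 -> 8 -> 49
Step 6: curr=10, set curr.next=prev(40) | reversed so far: 10 -> 40 -> 39 -> 18 -> 8 -> 49
Step 7: curr=44, set curr.next=prev(10) | reversed so far: 44 -> 10 -> 40 -> 39 -> 18 -> 8 -> 49

44 -> 10 -> 40 -> 39 -> 18 -> 8 -> 49 -> None


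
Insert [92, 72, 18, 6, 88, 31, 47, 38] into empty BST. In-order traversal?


Insert 92: root
Insert 72: L from 92
Insert 18: L from 92 -> L from 72
Insert 6: L from 92 -> L from 72 -> L from 18
Insert 88: L from 92 -> R from 72
Insert 31: L from 92 -> L from 72 -> R from 18
Insert 47: L from 92 -> L from 72 -> R from 18 -> R from 31
Insert 38: L from 92 -> L from 72 -> R from 18 -> R from 31 -> L from 47

In-order: [6, 18, 31, 38, 47, 72, 88, 92]


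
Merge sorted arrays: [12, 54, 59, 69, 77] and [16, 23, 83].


Take 12 from A
Take 16 from B
Take 23 from B
Take 54 from A
Take 59 from A
Take 69 from A
Take 77 from A

Merged: [12, 16, 23, 54, 59, 69, 77, 83]


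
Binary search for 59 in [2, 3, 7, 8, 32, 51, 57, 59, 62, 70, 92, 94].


Step 1: lo=0, hi=11, mid=5, val=51
Step 2: lo=6, hi=11, mid=8, val=62
Step 3: lo=6, hi=7, mid=6, val=57
Step 4: lo=7, hi=7, mid=7, val=59

Found at index 7


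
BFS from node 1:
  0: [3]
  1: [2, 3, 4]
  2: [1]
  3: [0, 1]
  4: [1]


Visit 1, enqueue [2, 3, 4]
Visit 2, enqueue []
Visit 3, enqueue [0]
Visit 4, enqueue []
Visit 0, enqueue []

BFS order: [1, 2, 3, 4, 0]


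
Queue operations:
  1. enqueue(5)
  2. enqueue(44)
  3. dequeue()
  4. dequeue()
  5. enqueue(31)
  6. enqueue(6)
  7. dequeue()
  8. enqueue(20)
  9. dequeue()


enqueue(5) -> [5]
enqueue(44) -> [5, 44]
dequeue()->5, [44]
dequeue()->44, []
enqueue(31) -> [31]
enqueue(6) -> [31, 6]
dequeue()->31, [6]
enqueue(20) -> [6, 20]
dequeue()->6, [20]

Final queue: [20]


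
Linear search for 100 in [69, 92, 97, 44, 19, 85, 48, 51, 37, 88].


i=0: 69!=100
i=1: 92!=100
i=2: 97!=100
i=3: 44!=100
i=4: 19!=100
i=5: 85!=100
i=6: 48!=100
i=7: 51!=100
i=8: 37!=100
i=9: 88!=100

Not found, 10 comps


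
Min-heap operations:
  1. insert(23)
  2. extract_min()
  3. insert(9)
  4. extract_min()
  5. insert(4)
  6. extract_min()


insert(23) -> [23]
extract_min()->23, []
insert(9) -> [9]
extract_min()->9, []
insert(4) -> [4]
extract_min()->4, []

Final heap: []


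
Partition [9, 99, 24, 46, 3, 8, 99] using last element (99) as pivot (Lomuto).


Pivot: 99
  9 <= 99: advance i (no swap)
  99 <= 99: advance i (no swap)
  24 <= 99: advance i (no swap)
  46 <= 99: advance i (no swap)
  3 <= 99: advance i (no swap)
  8 <= 99: advance i (no swap)
Place pivot at 6: [9, 99, 24, 46, 3, 8, 99]

Partitioned: [9, 99, 24, 46, 3, 8, 99]


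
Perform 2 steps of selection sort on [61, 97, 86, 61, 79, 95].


Initial: [61, 97, 86, 61, 79, 95]
Step 1: min=61 at 0
  Swap: [61, 97, 86, 61, 79, 95]
Step 2: min=61 at 3
  Swap: [61, 61, 86, 97, 79, 95]

After 2 steps: [61, 61, 86, 97, 79, 95]


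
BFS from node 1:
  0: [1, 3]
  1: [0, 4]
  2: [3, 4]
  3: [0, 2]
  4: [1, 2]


Visit 1, enqueue [0, 4]
Visit 0, enqueue [3]
Visit 4, enqueue [2]
Visit 3, enqueue []
Visit 2, enqueue []

BFS order: [1, 0, 4, 3, 2]


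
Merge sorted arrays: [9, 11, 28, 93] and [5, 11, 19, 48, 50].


Take 5 from B
Take 9 from A
Take 11 from A
Take 11 from B
Take 19 from B
Take 28 from A
Take 48 from B
Take 50 from B

Merged: [5, 9, 11, 11, 19, 28, 48, 50, 93]


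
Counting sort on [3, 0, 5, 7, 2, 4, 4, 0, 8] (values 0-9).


Input: [3, 0, 5, 7, 2, 4, 4, 0, 8]
Counts: [2, 0, 1, 1, 2, 1, 0, 1, 1, 0]

Sorted: [0, 0, 2, 3, 4, 4, 5, 7, 8]


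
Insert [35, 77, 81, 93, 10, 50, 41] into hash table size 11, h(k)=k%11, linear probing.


Insert 35: h=2 -> slot 2
Insert 77: h=0 -> slot 0
Insert 81: h=4 -> slot 4
Insert 93: h=5 -> slot 5
Insert 10: h=10 -> slot 10
Insert 50: h=6 -> slot 6
Insert 41: h=8 -> slot 8

Table: [77, None, 35, None, 81, 93, 50, None, 41, None, 10]


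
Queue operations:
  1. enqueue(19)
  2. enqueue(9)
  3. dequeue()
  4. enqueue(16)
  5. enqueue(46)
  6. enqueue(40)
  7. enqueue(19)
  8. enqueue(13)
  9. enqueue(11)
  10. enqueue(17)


enqueue(19) -> [19]
enqueue(9) -> [19, 9]
dequeue()->19, [9]
enqueue(16) -> [9, 16]
enqueue(46) -> [9, 16, 46]
enqueue(40) -> [9, 16, 46, 40]
enqueue(19) -> [9, 16, 46, 40, 19]
enqueue(13) -> [9, 16, 46, 40, 19, 13]
enqueue(11) -> [9, 16, 46, 40, 19, 13, 11]
enqueue(17) -> [9, 16, 46, 40, 19, 13, 11, 17]

Final queue: [9, 16, 46, 40, 19, 13, 11, 17]


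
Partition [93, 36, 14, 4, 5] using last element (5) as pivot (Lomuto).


Pivot: 5
  4 <= 5: swap -> [4, 36, 14, 93, 5]
Place pivot at 1: [4, 5, 14, 93, 36]

Partitioned: [4, 5, 14, 93, 36]


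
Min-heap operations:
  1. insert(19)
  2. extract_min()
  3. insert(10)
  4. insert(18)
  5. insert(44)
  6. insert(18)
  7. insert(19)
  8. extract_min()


insert(19) -> [19]
extract_min()->19, []
insert(10) -> [10]
insert(18) -> [10, 18]
insert(44) -> [10, 18, 44]
insert(18) -> [10, 18, 44, 18]
insert(19) -> [10, 18, 44, 18, 19]
extract_min()->10, [18, 18, 44, 19]

Final heap: [18, 18, 44, 19]


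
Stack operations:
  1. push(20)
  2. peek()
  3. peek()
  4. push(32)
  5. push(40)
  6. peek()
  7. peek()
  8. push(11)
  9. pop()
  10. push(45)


push(20) -> [20]
peek()->20
peek()->20
push(32) -> [20, 32]
push(40) -> [20, 32, 40]
peek()->40
peek()->40
push(11) -> [20, 32, 40, 11]
pop()->11, [20, 32, 40]
push(45) -> [20, 32, 40, 45]

Final stack: [20, 32, 40, 45]


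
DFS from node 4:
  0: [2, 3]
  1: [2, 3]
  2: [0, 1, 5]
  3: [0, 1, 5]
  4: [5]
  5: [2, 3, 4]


Visit 4, push [5]
Visit 5, push [3, 2]
Visit 2, push [1, 0]
Visit 0, push [3]
Visit 3, push [1]
Visit 1, push []

DFS order: [4, 5, 2, 0, 3, 1]


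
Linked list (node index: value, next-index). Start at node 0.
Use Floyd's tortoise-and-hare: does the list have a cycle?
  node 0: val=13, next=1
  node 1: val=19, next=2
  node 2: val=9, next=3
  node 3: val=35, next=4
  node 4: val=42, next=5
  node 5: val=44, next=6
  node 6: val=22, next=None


Floyd's tortoise (slow, +1) and hare (fast, +2):
  init: slow=0, fast=0
  step 1: slow=1, fast=2
  step 2: slow=2, fast=4
  step 3: slow=3, fast=6
  step 4: fast -> None, no cycle

Cycle: no


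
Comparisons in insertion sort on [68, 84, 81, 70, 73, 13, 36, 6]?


Algorithm: insertion sort
Input: [68, 84, 81, 70, 73, 13, 36, 6]
Sorted: [6, 13, 36, 68, 70, 73, 81, 84]

27


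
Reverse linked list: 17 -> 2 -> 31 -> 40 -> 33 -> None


Step 1: curr=17, set curr.next=prev(None) | reversed so far: 17
Step 2: curr=2, set curr.next=prev(17) | reversed so far: 2 -> 17
Step 3: curr=31, set curr.next=prev(2) | reversed so far: 31 -> 2 -> 17
Step 4: curr=40, set curr.next=prev(31) | reversed so far: 40 -> 31 -> 2 -> 17
Step 5: curr=33, set curr.next=prev(40) | reversed so far: 33 -> 40 -> 31 -> 2 -> 17

33 -> 40 -> 31 -> 2 -> 17 -> None


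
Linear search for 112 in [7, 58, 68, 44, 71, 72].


i=0: 7!=112
i=1: 58!=112
i=2: 68!=112
i=3: 44!=112
i=4: 71!=112
i=5: 72!=112

Not found, 6 comps


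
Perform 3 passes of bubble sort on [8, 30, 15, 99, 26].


Initial: [8, 30, 15, 99, 26]
Pass 1: [8, 15, 30, 26, 99] (2 swaps)
Pass 2: [8, 15, 26, 30, 99] (1 swaps)
Pass 3: [8, 15, 26, 30, 99] (0 swaps)

After 3 passes: [8, 15, 26, 30, 99]


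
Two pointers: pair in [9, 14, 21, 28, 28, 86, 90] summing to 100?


lo=0(9)+hi=6(90)=99
lo=1(14)+hi=6(90)=104
lo=1(14)+hi=5(86)=100

Yes: 14+86=100


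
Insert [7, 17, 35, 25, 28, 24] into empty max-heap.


Insert 7: [7]
Insert 17: [17, 7]
Insert 35: [35, 7, 17]
Insert 25: [35, 25, 17, 7]
Insert 28: [35, 28, 17, 7, 25]
Insert 24: [35, 28, 24, 7, 25, 17]

Final heap: [35, 28, 24, 7, 25, 17]


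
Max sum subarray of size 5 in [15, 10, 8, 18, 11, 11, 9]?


[0:5]: 62
[1:6]: 58
[2:7]: 57

Max: 62 at [0:5]


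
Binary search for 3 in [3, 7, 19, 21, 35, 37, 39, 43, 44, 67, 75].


Step 1: lo=0, hi=10, mid=5, val=37
Step 2: lo=0, hi=4, mid=2, val=19
Step 3: lo=0, hi=1, mid=0, val=3

Found at index 0


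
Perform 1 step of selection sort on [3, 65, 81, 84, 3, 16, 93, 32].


Initial: [3, 65, 81, 84, 3, 16, 93, 32]
Step 1: min=3 at 0
  Swap: [3, 65, 81, 84, 3, 16, 93, 32]

After 1 step: [3, 65, 81, 84, 3, 16, 93, 32]


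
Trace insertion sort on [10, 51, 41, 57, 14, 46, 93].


Initial: [10, 51, 41, 57, 14, 46, 93]
Insert 51: [10, 51, 41, 57, 14, 46, 93]
Insert 41: [10, 41, 51, 57, 14, 46, 93]
Insert 57: [10, 41, 51, 57, 14, 46, 93]
Insert 14: [10, 14, 41, 51, 57, 46, 93]
Insert 46: [10, 14, 41, 46, 51, 57, 93]
Insert 93: [10, 14, 41, 46, 51, 57, 93]

Sorted: [10, 14, 41, 46, 51, 57, 93]


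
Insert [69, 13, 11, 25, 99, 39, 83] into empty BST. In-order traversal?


Insert 69: root
Insert 13: L from 69
Insert 11: L from 69 -> L from 13
Insert 25: L from 69 -> R from 13
Insert 99: R from 69
Insert 39: L from 69 -> R from 13 -> R from 25
Insert 83: R from 69 -> L from 99

In-order: [11, 13, 25, 39, 69, 83, 99]


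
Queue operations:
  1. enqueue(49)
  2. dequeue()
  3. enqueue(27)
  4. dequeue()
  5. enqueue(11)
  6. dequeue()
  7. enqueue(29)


enqueue(49) -> [49]
dequeue()->49, []
enqueue(27) -> [27]
dequeue()->27, []
enqueue(11) -> [11]
dequeue()->11, []
enqueue(29) -> [29]

Final queue: [29]


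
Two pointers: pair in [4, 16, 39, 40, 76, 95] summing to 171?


lo=0(4)+hi=5(95)=99
lo=1(16)+hi=5(95)=111
lo=2(39)+hi=5(95)=134
lo=3(40)+hi=5(95)=135
lo=4(76)+hi=5(95)=171

Yes: 76+95=171


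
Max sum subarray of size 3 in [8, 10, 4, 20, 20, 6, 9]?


[0:3]: 22
[1:4]: 34
[2:5]: 44
[3:6]: 46
[4:7]: 35

Max: 46 at [3:6]


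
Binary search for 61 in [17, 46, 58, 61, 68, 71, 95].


Step 1: lo=0, hi=6, mid=3, val=61

Found at index 3


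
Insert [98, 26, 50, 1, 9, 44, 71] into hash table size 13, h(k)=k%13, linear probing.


Insert 98: h=7 -> slot 7
Insert 26: h=0 -> slot 0
Insert 50: h=11 -> slot 11
Insert 1: h=1 -> slot 1
Insert 9: h=9 -> slot 9
Insert 44: h=5 -> slot 5
Insert 71: h=6 -> slot 6

Table: [26, 1, None, None, None, 44, 71, 98, None, 9, None, 50, None]


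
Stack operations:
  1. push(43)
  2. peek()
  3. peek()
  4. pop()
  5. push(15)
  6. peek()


push(43) -> [43]
peek()->43
peek()->43
pop()->43, []
push(15) -> [15]
peek()->15

Final stack: [15]


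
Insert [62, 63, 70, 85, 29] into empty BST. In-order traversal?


Insert 62: root
Insert 63: R from 62
Insert 70: R from 62 -> R from 63
Insert 85: R from 62 -> R from 63 -> R from 70
Insert 29: L from 62

In-order: [29, 62, 63, 70, 85]


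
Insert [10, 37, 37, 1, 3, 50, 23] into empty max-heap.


Insert 10: [10]
Insert 37: [37, 10]
Insert 37: [37, 10, 37]
Insert 1: [37, 10, 37, 1]
Insert 3: [37, 10, 37, 1, 3]
Insert 50: [50, 10, 37, 1, 3, 37]
Insert 23: [50, 10, 37, 1, 3, 37, 23]

Final heap: [50, 10, 37, 1, 3, 37, 23]


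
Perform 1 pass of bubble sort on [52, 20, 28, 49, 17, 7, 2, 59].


Initial: [52, 20, 28, 49, 17, 7, 2, 59]
Pass 1: [20, 28, 49, 17, 7, 2, 52, 59] (6 swaps)

After 1 pass: [20, 28, 49, 17, 7, 2, 52, 59]


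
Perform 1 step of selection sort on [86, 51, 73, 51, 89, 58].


Initial: [86, 51, 73, 51, 89, 58]
Step 1: min=51 at 1
  Swap: [51, 86, 73, 51, 89, 58]

After 1 step: [51, 86, 73, 51, 89, 58]


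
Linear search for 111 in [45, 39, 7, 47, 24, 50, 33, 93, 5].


i=0: 45!=111
i=1: 39!=111
i=2: 7!=111
i=3: 47!=111
i=4: 24!=111
i=5: 50!=111
i=6: 33!=111
i=7: 93!=111
i=8: 5!=111

Not found, 9 comps


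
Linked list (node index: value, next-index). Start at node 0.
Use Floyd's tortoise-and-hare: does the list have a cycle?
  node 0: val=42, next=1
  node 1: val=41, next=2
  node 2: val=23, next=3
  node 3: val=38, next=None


Floyd's tortoise (slow, +1) and hare (fast, +2):
  init: slow=0, fast=0
  step 1: slow=1, fast=2
  step 2: fast 2->3->None, no cycle

Cycle: no


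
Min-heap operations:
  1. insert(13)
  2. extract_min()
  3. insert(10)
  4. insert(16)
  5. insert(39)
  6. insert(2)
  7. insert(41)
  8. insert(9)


insert(13) -> [13]
extract_min()->13, []
insert(10) -> [10]
insert(16) -> [10, 16]
insert(39) -> [10, 16, 39]
insert(2) -> [2, 10, 39, 16]
insert(41) -> [2, 10, 39, 16, 41]
insert(9) -> [2, 10, 9, 16, 41, 39]

Final heap: [2, 10, 9, 16, 41, 39]


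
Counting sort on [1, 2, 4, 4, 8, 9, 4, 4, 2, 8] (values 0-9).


Input: [1, 2, 4, 4, 8, 9, 4, 4, 2, 8]
Counts: [0, 1, 2, 0, 4, 0, 0, 0, 2, 1]

Sorted: [1, 2, 2, 4, 4, 4, 4, 8, 8, 9]


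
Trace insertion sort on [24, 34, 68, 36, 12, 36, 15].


Initial: [24, 34, 68, 36, 12, 36, 15]
Insert 34: [24, 34, 68, 36, 12, 36, 15]
Insert 68: [24, 34, 68, 36, 12, 36, 15]
Insert 36: [24, 34, 36, 68, 12, 36, 15]
Insert 12: [12, 24, 34, 36, 68, 36, 15]
Insert 36: [12, 24, 34, 36, 36, 68, 15]
Insert 15: [12, 15, 24, 34, 36, 36, 68]

Sorted: [12, 15, 24, 34, 36, 36, 68]


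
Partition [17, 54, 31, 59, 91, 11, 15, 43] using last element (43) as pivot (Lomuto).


Pivot: 43
  17 <= 43: advance i (no swap)
  31 <= 43: swap -> [17, 31, 54, 59, 91, 11, 15, 43]
  11 <= 43: swap -> [17, 31, 11, 59, 91, 54, 15, 43]
  15 <= 43: swap -> [17, 31, 11, 15, 91, 54, 59, 43]
Place pivot at 4: [17, 31, 11, 15, 43, 54, 59, 91]

Partitioned: [17, 31, 11, 15, 43, 54, 59, 91]


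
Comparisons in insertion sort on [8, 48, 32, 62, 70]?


Algorithm: insertion sort
Input: [8, 48, 32, 62, 70]
Sorted: [8, 32, 48, 62, 70]

5


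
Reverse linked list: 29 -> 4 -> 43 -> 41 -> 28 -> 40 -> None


Step 1: curr=29, set curr.next=prev(None) | reversed so far: 29
Step 2: curr=4, set curr.next=prev(29) | reversed so far: 4 -> 29
Step 3: curr=43, set curr.next=prev(4) | reversed so far: 43 -> 4 -> 29
Step 4: curr=41, set curr.next=prev(43) | reversed so far: 41 -> 43 -> 4 -> 29
Step 5: curr=28, set curr.next=prev(41) | reversed so far: 28 -> 41 -> 43 -> 4 -> 29
Step 6: curr=40, set curr.next=prev(28) | reversed so far: 40 -> 28 -> 41 -> 43 -> 4 -> 29

40 -> 28 -> 41 -> 43 -> 4 -> 29 -> None


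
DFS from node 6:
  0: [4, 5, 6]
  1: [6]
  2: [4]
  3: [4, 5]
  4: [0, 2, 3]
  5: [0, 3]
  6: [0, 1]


Visit 6, push [1, 0]
Visit 0, push [5, 4]
Visit 4, push [3, 2]
Visit 2, push []
Visit 3, push [5]
Visit 5, push []
Visit 1, push []

DFS order: [6, 0, 4, 2, 3, 5, 1]


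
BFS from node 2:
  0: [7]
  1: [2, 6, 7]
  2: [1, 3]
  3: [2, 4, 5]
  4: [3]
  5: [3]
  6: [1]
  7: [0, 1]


Visit 2, enqueue [1, 3]
Visit 1, enqueue [6, 7]
Visit 3, enqueue [4, 5]
Visit 6, enqueue []
Visit 7, enqueue [0]
Visit 4, enqueue []
Visit 5, enqueue []
Visit 0, enqueue []

BFS order: [2, 1, 3, 6, 7, 4, 5, 0]


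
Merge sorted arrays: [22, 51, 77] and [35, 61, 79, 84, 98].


Take 22 from A
Take 35 from B
Take 51 from A
Take 61 from B
Take 77 from A

Merged: [22, 35, 51, 61, 77, 79, 84, 98]


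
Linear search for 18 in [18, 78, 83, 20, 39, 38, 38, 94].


i=0: 18==18 found!

Found at 0, 1 comps


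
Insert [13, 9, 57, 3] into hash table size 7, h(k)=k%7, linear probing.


Insert 13: h=6 -> slot 6
Insert 9: h=2 -> slot 2
Insert 57: h=1 -> slot 1
Insert 3: h=3 -> slot 3

Table: [None, 57, 9, 3, None, None, 13]


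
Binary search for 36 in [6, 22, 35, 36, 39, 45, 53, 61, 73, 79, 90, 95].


Step 1: lo=0, hi=11, mid=5, val=45
Step 2: lo=0, hi=4, mid=2, val=35
Step 3: lo=3, hi=4, mid=3, val=36

Found at index 3


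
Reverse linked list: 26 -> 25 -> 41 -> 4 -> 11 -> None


Step 1: curr=26, set curr.next=prev(None) | reversed so far: 26
Step 2: curr=25, set curr.next=prev(26) | reversed so far: 25 -> 26
Step 3: curr=41, set curr.next=prev(25) | reversed so far: 41 -> 25 -> 26
Step 4: curr=4, set curr.next=prev(41) | reversed so far: 4 -> 41 -> 25 -> 26
Step 5: curr=11, set curr.next=prev(4) | reversed so far: 11 -> 4 -> 41 -> 25 -> 26

11 -> 4 -> 41 -> 25 -> 26 -> None


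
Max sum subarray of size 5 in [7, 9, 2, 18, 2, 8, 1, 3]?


[0:5]: 38
[1:6]: 39
[2:7]: 31
[3:8]: 32

Max: 39 at [1:6]


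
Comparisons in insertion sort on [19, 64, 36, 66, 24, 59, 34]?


Algorithm: insertion sort
Input: [19, 64, 36, 66, 24, 59, 34]
Sorted: [19, 24, 34, 36, 59, 64, 66]

16


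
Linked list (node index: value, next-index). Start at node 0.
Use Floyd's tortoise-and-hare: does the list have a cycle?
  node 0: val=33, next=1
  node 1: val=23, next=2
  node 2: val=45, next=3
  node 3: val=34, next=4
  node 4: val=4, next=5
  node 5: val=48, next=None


Floyd's tortoise (slow, +1) and hare (fast, +2):
  init: slow=0, fast=0
  step 1: slow=1, fast=2
  step 2: slow=2, fast=4
  step 3: fast 4->5->None, no cycle

Cycle: no


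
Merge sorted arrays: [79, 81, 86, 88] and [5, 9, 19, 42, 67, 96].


Take 5 from B
Take 9 from B
Take 19 from B
Take 42 from B
Take 67 from B
Take 79 from A
Take 81 from A
Take 86 from A
Take 88 from A

Merged: [5, 9, 19, 42, 67, 79, 81, 86, 88, 96]


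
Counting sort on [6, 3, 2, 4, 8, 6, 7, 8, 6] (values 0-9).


Input: [6, 3, 2, 4, 8, 6, 7, 8, 6]
Counts: [0, 0, 1, 1, 1, 0, 3, 1, 2, 0]

Sorted: [2, 3, 4, 6, 6, 6, 7, 8, 8]


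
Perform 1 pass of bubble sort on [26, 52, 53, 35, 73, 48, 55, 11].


Initial: [26, 52, 53, 35, 73, 48, 55, 11]
Pass 1: [26, 52, 35, 53, 48, 55, 11, 73] (4 swaps)

After 1 pass: [26, 52, 35, 53, 48, 55, 11, 73]


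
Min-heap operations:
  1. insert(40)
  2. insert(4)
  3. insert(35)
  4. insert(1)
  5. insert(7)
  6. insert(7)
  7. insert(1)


insert(40) -> [40]
insert(4) -> [4, 40]
insert(35) -> [4, 40, 35]
insert(1) -> [1, 4, 35, 40]
insert(7) -> [1, 4, 35, 40, 7]
insert(7) -> [1, 4, 7, 40, 7, 35]
insert(1) -> [1, 4, 1, 40, 7, 35, 7]

Final heap: [1, 4, 1, 40, 7, 35, 7]


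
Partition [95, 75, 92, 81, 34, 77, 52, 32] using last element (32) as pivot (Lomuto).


Pivot: 32
Place pivot at 0: [32, 75, 92, 81, 34, 77, 52, 95]

Partitioned: [32, 75, 92, 81, 34, 77, 52, 95]


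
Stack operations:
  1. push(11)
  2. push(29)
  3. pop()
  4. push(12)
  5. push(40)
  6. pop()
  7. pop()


push(11) -> [11]
push(29) -> [11, 29]
pop()->29, [11]
push(12) -> [11, 12]
push(40) -> [11, 12, 40]
pop()->40, [11, 12]
pop()->12, [11]

Final stack: [11]


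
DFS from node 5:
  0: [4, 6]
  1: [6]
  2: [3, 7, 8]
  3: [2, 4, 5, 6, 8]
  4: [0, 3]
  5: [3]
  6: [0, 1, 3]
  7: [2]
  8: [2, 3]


Visit 5, push [3]
Visit 3, push [8, 6, 4, 2]
Visit 2, push [8, 7]
Visit 7, push []
Visit 8, push []
Visit 4, push [0]
Visit 0, push [6]
Visit 6, push [1]
Visit 1, push []

DFS order: [5, 3, 2, 7, 8, 4, 0, 6, 1]


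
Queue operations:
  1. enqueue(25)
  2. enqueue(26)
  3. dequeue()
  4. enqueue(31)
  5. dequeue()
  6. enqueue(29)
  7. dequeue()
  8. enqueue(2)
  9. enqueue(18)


enqueue(25) -> [25]
enqueue(26) -> [25, 26]
dequeue()->25, [26]
enqueue(31) -> [26, 31]
dequeue()->26, [31]
enqueue(29) -> [31, 29]
dequeue()->31, [29]
enqueue(2) -> [29, 2]
enqueue(18) -> [29, 2, 18]

Final queue: [29, 2, 18]


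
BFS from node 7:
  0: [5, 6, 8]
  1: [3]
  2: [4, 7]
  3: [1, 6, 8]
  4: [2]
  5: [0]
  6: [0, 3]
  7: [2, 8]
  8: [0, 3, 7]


Visit 7, enqueue [2, 8]
Visit 2, enqueue [4]
Visit 8, enqueue [0, 3]
Visit 4, enqueue []
Visit 0, enqueue [5, 6]
Visit 3, enqueue [1]
Visit 5, enqueue []
Visit 6, enqueue []
Visit 1, enqueue []

BFS order: [7, 2, 8, 4, 0, 3, 5, 6, 1]


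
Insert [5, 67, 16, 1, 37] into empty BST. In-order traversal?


Insert 5: root
Insert 67: R from 5
Insert 16: R from 5 -> L from 67
Insert 1: L from 5
Insert 37: R from 5 -> L from 67 -> R from 16

In-order: [1, 5, 16, 37, 67]


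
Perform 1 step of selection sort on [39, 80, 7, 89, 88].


Initial: [39, 80, 7, 89, 88]
Step 1: min=7 at 2
  Swap: [7, 80, 39, 89, 88]

After 1 step: [7, 80, 39, 89, 88]


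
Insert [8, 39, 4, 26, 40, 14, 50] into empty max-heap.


Insert 8: [8]
Insert 39: [39, 8]
Insert 4: [39, 8, 4]
Insert 26: [39, 26, 4, 8]
Insert 40: [40, 39, 4, 8, 26]
Insert 14: [40, 39, 14, 8, 26, 4]
Insert 50: [50, 39, 40, 8, 26, 4, 14]

Final heap: [50, 39, 40, 8, 26, 4, 14]


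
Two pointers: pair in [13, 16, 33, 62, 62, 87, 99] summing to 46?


lo=0(13)+hi=6(99)=112
lo=0(13)+hi=5(87)=100
lo=0(13)+hi=4(62)=75
lo=0(13)+hi=3(62)=75
lo=0(13)+hi=2(33)=46

Yes: 13+33=46


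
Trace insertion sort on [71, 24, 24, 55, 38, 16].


Initial: [71, 24, 24, 55, 38, 16]
Insert 24: [24, 71, 24, 55, 38, 16]
Insert 24: [24, 24, 71, 55, 38, 16]
Insert 55: [24, 24, 55, 71, 38, 16]
Insert 38: [24, 24, 38, 55, 71, 16]
Insert 16: [16, 24, 24, 38, 55, 71]

Sorted: [16, 24, 24, 38, 55, 71]


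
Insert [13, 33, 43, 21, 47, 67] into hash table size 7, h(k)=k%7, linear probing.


Insert 13: h=6 -> slot 6
Insert 33: h=5 -> slot 5
Insert 43: h=1 -> slot 1
Insert 21: h=0 -> slot 0
Insert 47: h=5, 4 probes -> slot 2
Insert 67: h=4 -> slot 4

Table: [21, 43, 47, None, 67, 33, 13]


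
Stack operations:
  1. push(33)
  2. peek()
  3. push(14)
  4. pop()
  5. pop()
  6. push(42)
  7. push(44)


push(33) -> [33]
peek()->33
push(14) -> [33, 14]
pop()->14, [33]
pop()->33, []
push(42) -> [42]
push(44) -> [42, 44]

Final stack: [42, 44]


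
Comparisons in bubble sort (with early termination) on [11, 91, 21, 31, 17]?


Algorithm: bubble sort (with early termination)
Input: [11, 91, 21, 31, 17]
Sorted: [11, 17, 21, 31, 91]

10


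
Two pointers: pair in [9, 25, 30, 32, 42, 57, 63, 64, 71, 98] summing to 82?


lo=0(9)+hi=9(98)=107
lo=0(9)+hi=8(71)=80
lo=1(25)+hi=8(71)=96
lo=1(25)+hi=7(64)=89
lo=1(25)+hi=6(63)=88
lo=1(25)+hi=5(57)=82

Yes: 25+57=82


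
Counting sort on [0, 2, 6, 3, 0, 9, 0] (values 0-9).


Input: [0, 2, 6, 3, 0, 9, 0]
Counts: [3, 0, 1, 1, 0, 0, 1, 0, 0, 1]

Sorted: [0, 0, 0, 2, 3, 6, 9]


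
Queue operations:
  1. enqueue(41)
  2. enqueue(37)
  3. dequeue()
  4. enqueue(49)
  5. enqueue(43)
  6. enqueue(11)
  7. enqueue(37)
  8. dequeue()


enqueue(41) -> [41]
enqueue(37) -> [41, 37]
dequeue()->41, [37]
enqueue(49) -> [37, 49]
enqueue(43) -> [37, 49, 43]
enqueue(11) -> [37, 49, 43, 11]
enqueue(37) -> [37, 49, 43, 11, 37]
dequeue()->37, [49, 43, 11, 37]

Final queue: [49, 43, 11, 37]


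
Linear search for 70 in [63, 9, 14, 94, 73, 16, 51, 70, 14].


i=0: 63!=70
i=1: 9!=70
i=2: 14!=70
i=3: 94!=70
i=4: 73!=70
i=5: 16!=70
i=6: 51!=70
i=7: 70==70 found!

Found at 7, 8 comps


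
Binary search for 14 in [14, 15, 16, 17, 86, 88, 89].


Step 1: lo=0, hi=6, mid=3, val=17
Step 2: lo=0, hi=2, mid=1, val=15
Step 3: lo=0, hi=0, mid=0, val=14

Found at index 0


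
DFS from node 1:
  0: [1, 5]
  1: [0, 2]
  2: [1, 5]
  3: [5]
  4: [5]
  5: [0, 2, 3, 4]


Visit 1, push [2, 0]
Visit 0, push [5]
Visit 5, push [4, 3, 2]
Visit 2, push []
Visit 3, push []
Visit 4, push []

DFS order: [1, 0, 5, 2, 3, 4]


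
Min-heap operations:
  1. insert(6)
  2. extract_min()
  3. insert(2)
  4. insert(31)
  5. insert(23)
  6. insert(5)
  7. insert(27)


insert(6) -> [6]
extract_min()->6, []
insert(2) -> [2]
insert(31) -> [2, 31]
insert(23) -> [2, 31, 23]
insert(5) -> [2, 5, 23, 31]
insert(27) -> [2, 5, 23, 31, 27]

Final heap: [2, 5, 23, 31, 27]


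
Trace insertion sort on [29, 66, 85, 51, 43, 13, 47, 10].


Initial: [29, 66, 85, 51, 43, 13, 47, 10]
Insert 66: [29, 66, 85, 51, 43, 13, 47, 10]
Insert 85: [29, 66, 85, 51, 43, 13, 47, 10]
Insert 51: [29, 51, 66, 85, 43, 13, 47, 10]
Insert 43: [29, 43, 51, 66, 85, 13, 47, 10]
Insert 13: [13, 29, 43, 51, 66, 85, 47, 10]
Insert 47: [13, 29, 43, 47, 51, 66, 85, 10]
Insert 10: [10, 13, 29, 43, 47, 51, 66, 85]

Sorted: [10, 13, 29, 43, 47, 51, 66, 85]
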